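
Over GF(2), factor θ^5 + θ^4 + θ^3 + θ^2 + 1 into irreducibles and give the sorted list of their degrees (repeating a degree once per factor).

5

Write h(θ) = θ^5 + θ^4 + θ^3 + θ^2 + 1.
Roots in GF(2): h(0) = 1; h(1) = 1.
Complete factorization: h(θ) = (θ^5 + θ^4 + θ^3 + θ^2 + 1).
Factor degrees with multiplicity: 5 = 5.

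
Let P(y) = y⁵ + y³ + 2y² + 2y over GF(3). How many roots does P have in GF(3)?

Evaluate at each of the 3 elements of GF(3):
P(0) = 0 → root; P(1) = 0 → root; P(2) = 1.
Roots: {0, 1}.

2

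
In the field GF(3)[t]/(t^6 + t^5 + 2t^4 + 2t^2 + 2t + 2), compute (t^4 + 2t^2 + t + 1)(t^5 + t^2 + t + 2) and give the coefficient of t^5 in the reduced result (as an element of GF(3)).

Multiply in GF(3)[t]: (t^4 + 2t^2 + t + 1)·(t^5 + t^2 + t + 2) = t^9 + 2t^7 + 2t^6 + 2t^5 + t^4 + 2.
Reduce using t^6 ≡ 2t^5 + t^4 + t^2 + t + 1 (mod t^6 + t^5 + 2t^4 + 2t^2 + 2t + 2).
Reduced: t^5 + t^4 + t^3 + t + 2.

1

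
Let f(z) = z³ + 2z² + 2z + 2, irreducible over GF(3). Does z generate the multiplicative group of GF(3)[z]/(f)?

No

|GF(3^3)^×| = 3^3 − 1 = 26. Prime factorization: 26 = 2·13.
f is primitive ⇔ z has order 26 in GF(3)[z]/(f), i.e. z^(26/q) ≠ 1 for each prime q | 26.
z^(13) mod f = 1
z^(2) mod f = z².
Since z^(13) = 1, the order of z divides 13 < 26; not primitive.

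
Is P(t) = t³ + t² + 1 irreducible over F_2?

Check for roots in F_2: P(0) = 1; P(1) = 1.
No roots. A degree-3 polynomial over a field with no linear factor is irreducible.

Yes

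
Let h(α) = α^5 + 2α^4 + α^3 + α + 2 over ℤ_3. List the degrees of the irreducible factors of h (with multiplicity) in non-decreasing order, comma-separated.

5

Roots in ℤ_3: h(0) = 2; h(1) = 1; h(2) = 1.
Complete factorization: h(α) = (α^5 + 2α^4 + α^3 + α + 2).
Factor degrees with multiplicity: 5 = 5.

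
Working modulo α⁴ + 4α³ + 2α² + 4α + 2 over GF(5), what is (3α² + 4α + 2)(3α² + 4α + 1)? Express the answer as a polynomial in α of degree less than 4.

3α^3 + 2α^2 + α + 4

Multiply in GF(5)[α]: (3α² + 4α + 2)·(3α² + 4α + 1) = 4α⁴ + 4α³ + 2α + 2.
Reduce using α⁴ ≡ α³ + 3α² + α + 3 (mod α⁴ + 4α³ + 2α² + 4α + 2).
Reduced: 3α³ + 2α² + α + 4.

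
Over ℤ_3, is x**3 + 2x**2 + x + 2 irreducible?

Write g(x) = x**3 + 2x**2 + x + 2.
Check for roots in ℤ_3: g(0) = 2; g(1) = 0 → root; g(2) = 2.
g(1) = 0, so (x − 1) divides g(x); g is reducible.

No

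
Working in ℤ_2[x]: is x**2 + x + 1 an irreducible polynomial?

Write P(x) = x**2 + x + 1.
Check for roots in ℤ_2: P(0) = 1; P(1) = 1.
No roots. A degree-2 polynomial over a field with no linear factor is irreducible.

Yes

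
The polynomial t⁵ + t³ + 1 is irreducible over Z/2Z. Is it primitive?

Yes

Write f(t) = t⁵ + t³ + 1.
|GF(2^5)^×| = 2^5 − 1 = 31. Prime factorization: 31 = 31.
f is primitive ⇔ t has order 31 in GF(2)[t]/(f), i.e. t^(31/q) ≠ 1 for each prime q | 31.
t^(1) mod f = t.
None equal 1, so t has full order 31; f is primitive.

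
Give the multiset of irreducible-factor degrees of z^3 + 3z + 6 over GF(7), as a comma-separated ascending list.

1, 2

Write g(z) = z^3 + 3z + 6.
Linear factors from roots: (z + 4).
Complete factorization: g(z) = (z + 4)·(z^2 + 3z + 5).
Factor degrees with multiplicity: 1 + 2 = 3.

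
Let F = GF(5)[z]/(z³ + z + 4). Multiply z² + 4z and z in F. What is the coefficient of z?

Multiply in GF(5)[z]: (z² + 4z)·(z) = z³ + 4z².
Reduce using z³ ≡ 4z + 1 (mod z³ + z + 4).
Reduced: 4z² + 4z + 1.

4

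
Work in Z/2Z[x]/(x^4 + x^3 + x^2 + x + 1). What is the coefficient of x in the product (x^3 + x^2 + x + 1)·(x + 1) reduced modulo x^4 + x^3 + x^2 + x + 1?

Multiply in Z/2Z[x]: (x^3 + x^2 + x + 1)·(x + 1) = x^4 + 1.
Reduce using x^4 ≡ x^3 + x^2 + x + 1 (mod x^4 + x^3 + x^2 + x + 1).
Reduced: x^3 + x^2 + x.

1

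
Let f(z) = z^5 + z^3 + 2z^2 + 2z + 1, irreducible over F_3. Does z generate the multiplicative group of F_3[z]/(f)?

|GF(3^5)^×| = 3^5 − 1 = 242. Prime factorization: 242 = 2·11^2.
f is primitive ⇔ z has order 242 in GF(3)[z]/(f), i.e. z^(242/q) ≠ 1 for each prime q | 242.
z^(121) mod f = 2.
z^(22) mod f = z + 1.
None equal 1, so z has full order 242; f is primitive.

Yes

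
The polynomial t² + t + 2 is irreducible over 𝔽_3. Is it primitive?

Yes

Write f(t) = t² + t + 2.
|GF(3^2)^×| = 3^2 − 1 = 8. Prime factorization: 8 = 2^3.
f is primitive ⇔ t has order 8 in GF(3)[t]/(f), i.e. t^(8/q) ≠ 1 for each prime q | 8.
t^(4) mod f = 2.
None equal 1, so t has full order 8; f is primitive.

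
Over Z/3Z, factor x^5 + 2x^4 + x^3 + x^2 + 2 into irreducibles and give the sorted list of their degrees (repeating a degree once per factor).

Write f(x) = x^5 + 2x^4 + x^3 + x^2 + 2.
Roots in Z/3Z: f(0) = 2; f(1) = 1; f(2) = 0 → root.
Linear factors from roots: (x + 1).
Complete factorization: f(x) = (x + 1)·(x^2 + 1)·(x^2 + x + 2).
Factor degrees with multiplicity: 1 + 2 + 2 = 5.

1, 2, 2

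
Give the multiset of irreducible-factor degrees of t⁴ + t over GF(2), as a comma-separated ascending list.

Write f(t) = t⁴ + t.
Roots in GF(2): f(0) = 0 → root; f(1) = 0 → root.
Linear factors from roots: (t), (t + 1).
Complete factorization: f(t) = (t)·(t + 1)·(t² + t + 1).
Factor degrees with multiplicity: 1 + 1 + 2 = 4.

1, 1, 2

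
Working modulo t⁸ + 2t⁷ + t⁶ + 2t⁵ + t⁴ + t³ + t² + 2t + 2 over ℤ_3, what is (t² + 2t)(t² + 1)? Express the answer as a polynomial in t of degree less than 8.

Multiply in ℤ_3[t]: (t² + 2t)·(t² + 1) = t⁴ + 2t³ + t² + 2t.
Reduced: t⁴ + 2t³ + t² + 2t.

t^4 + 2t^3 + t^2 + 2t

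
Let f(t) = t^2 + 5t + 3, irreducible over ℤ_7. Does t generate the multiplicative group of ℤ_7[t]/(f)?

|GF(7^2)^×| = 7^2 − 1 = 48. Prime factorization: 48 = 2^4·3.
f is primitive ⇔ t has order 48 in GF(7)[t]/(f), i.e. t^(48/q) ≠ 1 for each prime q | 48.
t^(24) mod f = 6.
t^(16) mod f = 2.
None equal 1, so t has full order 48; f is primitive.

Yes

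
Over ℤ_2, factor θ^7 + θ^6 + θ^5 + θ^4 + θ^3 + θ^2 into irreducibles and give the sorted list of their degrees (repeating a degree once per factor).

1, 1, 1, 2, 2

Write g(θ) = θ^7 + θ^6 + θ^5 + θ^4 + θ^3 + θ^2.
Roots in ℤ_2: g(0) = 0 → root; g(1) = 0 → root.
Linear factors from roots: (θ), (θ + 1).
Complete factorization: g(θ) = (θ + 1)·(θ)^2·(θ^2 + θ + 1)^2.
Factor degrees with multiplicity: 1 + 1 + 1 + 2 + 2 = 7.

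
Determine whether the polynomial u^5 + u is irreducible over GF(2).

Write h(u) = u^5 + u.
Check for roots in GF(2): h(0) = 0 → root; h(1) = 0 → root.
h(0) = 0, so (u) divides h(u); h is reducible.

No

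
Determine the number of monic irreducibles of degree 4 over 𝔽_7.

By the necklace-counting formula, N_7(4) = (1/4) Σ_{d|4} μ(4/d)·7^d.
Divisors of 4: 1, 2, 4; μ(4/d) for each: 0, -1, 1.
Σ = − 7^2 + 7^4 = 2352.
N = 2352/4 = 588.

588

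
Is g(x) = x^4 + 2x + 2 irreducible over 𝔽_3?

Check for roots in 𝔽_3: g(0) = 2; g(1) = 2; g(2) = 1.
No roots, so no linear factors.
Monic irreducibles of degree 2 over GF(3): x^2 + 1, x^2 + x + 2, x^2 + 2x + 2.
None of them divide g (all give nonzero remainder).
No irreducible factor of degree ≤ 2 exists, so g is irreducible over GF(3).

Yes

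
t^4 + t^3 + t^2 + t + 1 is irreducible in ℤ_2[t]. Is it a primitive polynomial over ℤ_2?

Write f(t) = t^4 + t^3 + t^2 + t + 1.
|GF(2^4)^×| = 2^4 − 1 = 15. Prime factorization: 15 = 3·5.
f is primitive ⇔ t has order 15 in GF(2)[t]/(f), i.e. t^(15/q) ≠ 1 for each prime q | 15.
t^(5) mod f = 1
t^(3) mod f = t^3.
Since t^(5) = 1, the order of t divides 5 < 15; not primitive.

No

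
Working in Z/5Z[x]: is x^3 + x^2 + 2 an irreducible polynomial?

Yes

Write P(x) = x^3 + x^2 + 2.
Check for roots in Z/5Z: P(0) = 2; P(1) = 4; P(2) = 4; P(3) = 3; P(4) = 2.
No roots. A degree-3 polynomial over a field with no linear factor is irreducible.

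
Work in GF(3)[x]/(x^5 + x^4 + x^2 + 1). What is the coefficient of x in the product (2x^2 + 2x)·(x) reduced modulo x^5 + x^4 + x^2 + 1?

0

Multiply in GF(3)[x]: (2x^2 + 2x)·(x) = 2x^3 + 2x^2.
Reduced: 2x^3 + 2x^2.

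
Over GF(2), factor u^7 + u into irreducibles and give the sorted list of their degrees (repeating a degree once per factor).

Write g(u) = u^7 + u.
Roots in GF(2): g(0) = 0 → root; g(1) = 0 → root.
Linear factors from roots: (u), (u + 1).
Complete factorization: g(u) = (u)·(u + 1)^2·(u^2 + u + 1)^2.
Factor degrees with multiplicity: 1 + 1 + 1 + 2 + 2 = 7.

1, 1, 1, 2, 2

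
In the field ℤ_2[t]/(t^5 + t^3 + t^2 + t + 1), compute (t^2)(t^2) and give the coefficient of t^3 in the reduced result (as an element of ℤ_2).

0

Multiply in ℤ_2[t]: (t^2)·(t^2) = t^4.
Reduced: t^4.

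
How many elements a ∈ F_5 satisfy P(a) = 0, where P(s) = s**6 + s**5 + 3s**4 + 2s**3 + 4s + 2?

1

Evaluate at each of the 5 elements of F_5:
P(0) = 2; P(1) = 3; P(2) = 0 → root; P(3) = 3; P(4) = 4.
Roots: {2}.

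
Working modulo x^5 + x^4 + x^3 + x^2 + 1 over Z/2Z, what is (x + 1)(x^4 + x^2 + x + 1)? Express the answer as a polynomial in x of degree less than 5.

x^2

Multiply in Z/2Z[x]: (x + 1)·(x^4 + x^2 + x + 1) = x^5 + x^4 + x^3 + 1.
Reduce using x^5 ≡ x^4 + x^3 + x^2 + 1 (mod x^5 + x^4 + x^3 + x^2 + 1).
Reduced: x^2.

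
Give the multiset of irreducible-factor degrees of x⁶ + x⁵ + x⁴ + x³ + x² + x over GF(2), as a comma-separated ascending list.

1, 1, 2, 2

Write h(x) = x⁶ + x⁵ + x⁴ + x³ + x² + x.
Roots in GF(2): h(0) = 0 → root; h(1) = 0 → root.
Linear factors from roots: (x), (x + 1).
Complete factorization: h(x) = (x)·(x + 1)·(x² + x + 1)^2.
Factor degrees with multiplicity: 1 + 1 + 2 + 2 = 6.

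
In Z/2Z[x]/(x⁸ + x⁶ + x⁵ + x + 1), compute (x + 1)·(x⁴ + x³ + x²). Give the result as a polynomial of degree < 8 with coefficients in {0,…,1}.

x^5 + x^2

Multiply in Z/2Z[x]: (x + 1)·(x⁴ + x³ + x²) = x⁵ + x².
Reduced: x⁵ + x².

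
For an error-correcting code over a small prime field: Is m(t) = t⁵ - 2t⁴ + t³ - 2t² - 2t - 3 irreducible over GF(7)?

Check for roots in GF(7): m(0) = 4; m(1) = 0 → root; m(2) = 0 → root; m(3) = 4; m(4) = 1; m(5) = 5; m(6) = 0 → root.
m(1) = 0, so (t − 1) divides m(t); m is reducible.

No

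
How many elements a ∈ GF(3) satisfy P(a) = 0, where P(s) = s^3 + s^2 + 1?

1

Evaluate at each of the 3 elements of GF(3):
P(0) = 1; P(1) = 0 → root; P(2) = 1.
Roots: {1}.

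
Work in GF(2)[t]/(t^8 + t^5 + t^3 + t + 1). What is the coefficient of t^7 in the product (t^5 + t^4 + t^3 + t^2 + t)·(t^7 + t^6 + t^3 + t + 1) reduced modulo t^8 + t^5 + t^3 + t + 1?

Multiply in GF(2)[t]: (t^5 + t^4 + t^3 + t^2 + t)·(t^7 + t^6 + t^3 + t + 1) = t^12 + t^8 + t^5 + t^4 + t.
Reduce using t^8 ≡ t^5 + t^3 + t + 1 (mod t^8 + t^5 + t^3 + t + 1).
Reduced: t^7 + t^6 + t^5 + t^4 + t^3 + t^2 + t + 1.

1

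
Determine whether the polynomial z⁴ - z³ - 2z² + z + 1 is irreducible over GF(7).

Write h(z) = z⁴ - z³ - 2z² + z + 1.
Check for roots in GF(7): h(0) = 1; h(1) = 0 → root; h(2) = 3; h(3) = 5; h(4) = 4; h(5) = 1; h(6) = 0 → root.
h(1) = 0, so (z − 1) divides h(z); h is reducible.

No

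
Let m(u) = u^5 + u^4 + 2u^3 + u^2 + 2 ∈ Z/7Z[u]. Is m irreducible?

Check for roots in Z/7Z: m(0) = 2; m(1) = 0 → root; m(2) = 0 → root; m(3) = 4; m(4) = 5; m(5) = 2; m(6) = 1.
m(1) = 0, so (u − 1) divides m(u); m is reducible.

No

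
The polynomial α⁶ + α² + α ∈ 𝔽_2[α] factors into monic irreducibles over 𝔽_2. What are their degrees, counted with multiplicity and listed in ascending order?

Write h(α) = α⁶ + α² + α.
Roots in 𝔽_2: h(0) = 0 → root; h(1) = 1.
Linear factors from roots: (α).
Complete factorization: h(α) = (α)·(α² + α + 1)·(α³ + α² + 1).
Factor degrees with multiplicity: 1 + 2 + 3 = 6.

1, 2, 3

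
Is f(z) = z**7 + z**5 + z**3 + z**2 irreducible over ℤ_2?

Check for roots in ℤ_2: f(0) = 0 → root; f(1) = 0 → root.
f(0) = 0, so (z) divides f(z); f is reducible.

No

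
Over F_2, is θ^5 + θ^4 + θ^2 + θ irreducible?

No

Write g(θ) = θ^5 + θ^4 + θ^2 + θ.
Check for roots in F_2: g(0) = 0 → root; g(1) = 0 → root.
g(0) = 0, so (θ) divides g(θ); g is reducible.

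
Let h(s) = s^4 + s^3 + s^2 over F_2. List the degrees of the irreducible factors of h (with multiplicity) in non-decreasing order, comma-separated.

Roots in F_2: h(0) = 0 → root; h(1) = 1.
Linear factors from roots: (s).
Complete factorization: h(s) = (s)^2·(s^2 + s + 1).
Factor degrees with multiplicity: 1 + 1 + 2 = 4.

1, 1, 2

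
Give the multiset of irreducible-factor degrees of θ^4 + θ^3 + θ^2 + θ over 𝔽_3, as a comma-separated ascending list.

Write h(θ) = θ^4 + θ^3 + θ^2 + θ.
Roots in 𝔽_3: h(0) = 0 → root; h(1) = 1; h(2) = 0 → root.
Linear factors from roots: (θ), (θ + 1).
Complete factorization: h(θ) = (θ)·(θ + 1)·(θ^2 + 1).
Factor degrees with multiplicity: 1 + 1 + 2 = 4.

1, 1, 2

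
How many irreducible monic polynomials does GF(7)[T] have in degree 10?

By the necklace-counting formula, N_7(10) = (1/10) Σ_{d|10} μ(10/d)·7^d.
Divisors of 10: 1, 2, 5, 10; μ(10/d) for each: 1, -1, -1, 1.
Σ = 7^1 − 7^2 − 7^5 + 7^10 = 282458400.
N = 282458400/10 = 28245840.

28245840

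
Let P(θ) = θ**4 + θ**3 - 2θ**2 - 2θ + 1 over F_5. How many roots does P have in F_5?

1

Evaluate at each of the 5 elements of F_5:
P(0) = 1; P(1) = 4; P(2) = 3; P(3) = 0 → root; P(4) = 1.
Roots: {3}.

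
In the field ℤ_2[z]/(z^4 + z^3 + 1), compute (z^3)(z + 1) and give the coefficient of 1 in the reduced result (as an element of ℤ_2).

Multiply in ℤ_2[z]: (z^3)·(z + 1) = z^4 + z^3.
Reduce using z^4 ≡ z^3 + 1 (mod z^4 + z^3 + 1).
Reduced: 1.

1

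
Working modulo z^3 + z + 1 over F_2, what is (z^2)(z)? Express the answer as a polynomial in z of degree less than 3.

Multiply in F_2[z]: (z^2)·(z) = z^3.
Reduce using z^3 ≡ z + 1 (mod z^3 + z + 1).
Reduced: z + 1.

z + 1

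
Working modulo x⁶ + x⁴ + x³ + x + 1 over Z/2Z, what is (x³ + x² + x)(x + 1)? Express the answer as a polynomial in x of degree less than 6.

x^4 + x

Multiply in Z/2Z[x]: (x³ + x² + x)·(x + 1) = x⁴ + x.
Reduced: x⁴ + x.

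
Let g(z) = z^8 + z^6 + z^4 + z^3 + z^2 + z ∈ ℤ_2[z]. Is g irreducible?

No

Check for roots in ℤ_2: g(0) = 0 → root; g(1) = 0 → root.
g(0) = 0, so (z) divides g(z); g is reducible.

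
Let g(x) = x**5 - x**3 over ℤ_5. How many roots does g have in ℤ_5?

3

Evaluate at each of the 5 elements of ℤ_5:
g(0) = 0 → root; g(1) = 0 → root; g(2) = 4; g(3) = 1; g(4) = 0 → root.
Roots: {0, 1, 4}.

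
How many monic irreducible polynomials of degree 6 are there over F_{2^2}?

670

x^(4^6) − x is the product of all monic irreducibles of degree dividing 6; Möbius inversion gives N = (1/6) Σ μ(6/d)·4^d.
Divisors of 6: 1, 2, 3, 6; μ(6/d) for each: 1, -1, -1, 1.
Σ = 4^1 − 4^2 − 4^3 + 4^6 = 4020.
N = 4020/6 = 670.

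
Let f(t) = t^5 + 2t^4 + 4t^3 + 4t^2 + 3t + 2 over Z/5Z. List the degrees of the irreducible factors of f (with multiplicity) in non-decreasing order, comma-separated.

1, 1, 1, 2

Roots in Z/5Z: f(0) = 2; f(1) = 1; f(2) = 0 → root; f(3) = 0 → root; f(4) = 0 → root.
Linear factors from roots: (t + 3), (t + 2), (t + 1).
Complete factorization: f(t) = (t + 1)·(t + 2)·(t + 3)·(t^2 + t + 2).
Factor degrees with multiplicity: 1 + 1 + 1 + 2 = 5.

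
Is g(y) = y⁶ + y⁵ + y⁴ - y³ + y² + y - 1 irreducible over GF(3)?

No

Check for roots in GF(3): g(0) = 2; g(1) = 0 → root; g(2) = 1.
g(1) = 0, so (y − 1) divides g(y); g is reducible.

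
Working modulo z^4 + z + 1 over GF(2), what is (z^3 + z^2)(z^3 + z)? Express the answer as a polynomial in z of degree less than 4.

Multiply in GF(2)[z]: (z^3 + z^2)·(z^3 + z) = z^6 + z^5 + z^4 + z^3.
Reduce using z^4 ≡ z + 1 (mod z^4 + z + 1).
Reduced: 1.

1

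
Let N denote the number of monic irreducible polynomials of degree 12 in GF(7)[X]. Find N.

1153430600

By the necklace-counting formula, N_7(12) = (1/12) Σ_{d|12} μ(12/d)·7^d.
Divisors of 12: 1, 2, 3, 4, 6, 12; μ(12/d) for each: 0, 1, 0, -1, -1, 1.
Σ = 7^2 − 7^4 − 7^6 + 7^12 = 13841167200.
N = 13841167200/12 = 1153430600.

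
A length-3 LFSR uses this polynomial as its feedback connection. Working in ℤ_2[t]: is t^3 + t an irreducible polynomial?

No

Write P(t) = t^3 + t.
Check for roots in ℤ_2: P(0) = 0 → root; P(1) = 0 → root.
P(0) = 0, so (t) divides P(t); P is reducible.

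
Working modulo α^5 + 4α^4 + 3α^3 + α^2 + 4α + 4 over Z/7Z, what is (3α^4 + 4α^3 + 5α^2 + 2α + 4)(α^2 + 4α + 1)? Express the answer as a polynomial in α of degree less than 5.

Multiply in Z/7Z[α]: (3α^4 + 4α^3 + 5α^2 + 2α + 4)·(α^2 + 4α + 1) = 3α^6 + 2α^5 + 3α^4 + 5α^3 + 3α^2 + 4α + 4.
Reduce using α^5 ≡ 3α^4 + 4α^3 + 6α^2 + 3α + 3 (mod α^5 + 4α^4 + 3α^3 + α^2 + 4α + 4).
Reduced: 6α^4 + 4α^3 + α^2 + 4α + 2.

6α^4 + 4α^3 + α^2 + 4α + 2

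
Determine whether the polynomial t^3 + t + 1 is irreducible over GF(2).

Yes

Write g(t) = t^3 + t + 1.
Check for roots in GF(2): g(0) = 1; g(1) = 1.
No roots. A degree-3 polynomial over a field with no linear factor is irreducible.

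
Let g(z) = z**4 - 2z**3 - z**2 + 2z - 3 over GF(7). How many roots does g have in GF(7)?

Evaluate at each of the 7 elements of GF(7):
g(0) = 4; g(1) = 4; g(2) = 4; g(3) = 0 → root; g(4) = 5; g(5) = 0 → root; g(6) = 4.
Roots: {3, 5}.

2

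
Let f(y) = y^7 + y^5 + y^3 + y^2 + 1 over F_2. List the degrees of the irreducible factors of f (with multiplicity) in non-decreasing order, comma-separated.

Roots in F_2: f(0) = 1; f(1) = 1.
Complete factorization: f(y) = (y^3 + y + 1)·(y^4 + y + 1).
Factor degrees with multiplicity: 3 + 4 = 7.

3, 4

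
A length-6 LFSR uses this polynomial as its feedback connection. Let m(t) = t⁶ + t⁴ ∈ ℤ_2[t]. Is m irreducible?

Check for roots in ℤ_2: m(0) = 0 → root; m(1) = 0 → root.
m(0) = 0, so (t) divides m(t); m is reducible.

No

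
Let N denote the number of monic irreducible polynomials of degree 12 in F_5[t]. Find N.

x^(5^12) − x is the product of all monic irreducibles of degree dividing 12; Möbius inversion gives N = (1/12) Σ μ(12/d)·5^d.
Divisors of 12: 1, 2, 3, 4, 6, 12; μ(12/d) for each: 0, 1, 0, -1, -1, 1.
Σ = 5^2 − 5^4 − 5^6 + 5^12 = 244124400.
N = 244124400/12 = 20343700.

20343700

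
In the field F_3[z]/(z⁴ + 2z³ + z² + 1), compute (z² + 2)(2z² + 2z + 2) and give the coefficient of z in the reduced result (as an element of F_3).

1

Multiply in F_3[z]: (z² + 2)·(2z² + 2z + 2) = 2z⁴ + 2z³ + z + 1.
Reduce using z⁴ ≡ z³ + 2z² + 2 (mod z⁴ + 2z³ + z² + 1).
Reduced: z³ + z² + z + 2.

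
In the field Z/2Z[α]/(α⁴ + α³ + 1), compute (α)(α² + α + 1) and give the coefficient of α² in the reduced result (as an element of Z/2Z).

Multiply in Z/2Z[α]: (α)·(α² + α + 1) = α³ + α² + α.
Reduced: α³ + α² + α.

1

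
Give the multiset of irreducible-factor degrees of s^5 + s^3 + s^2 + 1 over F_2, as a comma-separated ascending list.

1, 1, 1, 2

Write f(s) = s^5 + s^3 + s^2 + 1.
Roots in F_2: f(0) = 1; f(1) = 0 → root.
Linear factors from roots: (s + 1).
Complete factorization: f(s) = (s + 1)^3·(s^2 + s + 1).
Factor degrees with multiplicity: 1 + 1 + 1 + 2 = 5.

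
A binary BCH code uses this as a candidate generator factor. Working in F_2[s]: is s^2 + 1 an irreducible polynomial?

No

Write f(s) = s^2 + 1.
Check for roots in F_2: f(0) = 1; f(1) = 0 → root.
f(1) = 0, so (s − 1) divides f(s); f is reducible.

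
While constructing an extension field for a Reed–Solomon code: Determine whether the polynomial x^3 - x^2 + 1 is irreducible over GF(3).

Write g(x) = x^3 - x^2 + 1.
Check for roots in GF(3): g(0) = 1; g(1) = 1; g(2) = 2.
No roots. A degree-3 polynomial over a field with no linear factor is irreducible.

Yes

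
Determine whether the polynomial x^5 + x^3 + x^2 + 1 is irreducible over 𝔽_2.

Write m(x) = x^5 + x^3 + x^2 + 1.
Check for roots in 𝔽_2: m(0) = 1; m(1) = 0 → root.
m(1) = 0, so (x − 1) divides m(x); m is reducible.

No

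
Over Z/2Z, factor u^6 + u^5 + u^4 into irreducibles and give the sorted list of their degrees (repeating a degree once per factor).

1, 1, 1, 1, 2

Write h(u) = u^6 + u^5 + u^4.
Roots in Z/2Z: h(0) = 0 → root; h(1) = 1.
Linear factors from roots: (u).
Complete factorization: h(u) = (u)^4·(u^2 + u + 1).
Factor degrees with multiplicity: 1 + 1 + 1 + 1 + 2 = 6.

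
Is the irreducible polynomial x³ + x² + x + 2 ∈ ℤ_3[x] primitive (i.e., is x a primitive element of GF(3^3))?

No

Write f(x) = x³ + x² + x + 2.
|GF(3^3)^×| = 3^3 − 1 = 26. Prime factorization: 26 = 2·13.
f is primitive ⇔ x has order 26 in GF(3)[x]/(f), i.e. x^(26/q) ≠ 1 for each prime q | 26.
x^(13) mod f = 1
x^(2) mod f = x².
Since x^(13) = 1, the order of x divides 13 < 26; not primitive.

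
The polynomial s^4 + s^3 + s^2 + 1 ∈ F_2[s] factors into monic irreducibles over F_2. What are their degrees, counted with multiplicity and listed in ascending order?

Write g(s) = s^4 + s^3 + s^2 + 1.
Roots in F_2: g(0) = 1; g(1) = 0 → root.
Linear factors from roots: (s + 1).
Complete factorization: g(s) = (s + 1)·(s^3 + s + 1).
Factor degrees with multiplicity: 1 + 3 = 4.

1, 3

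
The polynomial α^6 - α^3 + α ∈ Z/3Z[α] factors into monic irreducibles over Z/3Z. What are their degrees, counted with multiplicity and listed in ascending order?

Write g(α) = α^6 - α^3 + α.
Roots in Z/3Z: g(0) = 0 → root; g(1) = 1; g(2) = 1.
Linear factors from roots: (α).
Complete factorization: g(α) = (α)·(α^2 + α - 1)·(α^3 - α^2 - α - 1).
Factor degrees with multiplicity: 1 + 2 + 3 = 6.

1, 2, 3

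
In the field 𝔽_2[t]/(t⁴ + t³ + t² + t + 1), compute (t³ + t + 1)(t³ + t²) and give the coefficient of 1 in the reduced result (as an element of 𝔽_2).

0

Multiply in 𝔽_2[t]: (t³ + t + 1)·(t³ + t²) = t⁶ + t⁵ + t⁴ + t².
Reduce using t⁴ ≡ t³ + t² + t + 1 (mod t⁴ + t³ + t² + t + 1).
Reduced: t³.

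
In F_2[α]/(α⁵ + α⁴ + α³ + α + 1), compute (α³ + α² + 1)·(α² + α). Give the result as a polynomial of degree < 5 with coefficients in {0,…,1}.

Multiply in F_2[α]: (α³ + α² + 1)·(α² + α) = α⁵ + α³ + α² + α.
Reduce using α⁵ ≡ α⁴ + α³ + α + 1 (mod α⁵ + α⁴ + α³ + α + 1).
Reduced: α⁴ + α² + 1.

α^4 + α^2 + 1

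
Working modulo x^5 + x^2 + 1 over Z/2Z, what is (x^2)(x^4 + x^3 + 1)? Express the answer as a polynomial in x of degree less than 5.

Multiply in Z/2Z[x]: (x^2)·(x^4 + x^3 + 1) = x^6 + x^5 + x^2.
Reduce using x^5 ≡ x^2 + 1 (mod x^5 + x^2 + 1).
Reduced: x^3 + x + 1.

x^3 + x + 1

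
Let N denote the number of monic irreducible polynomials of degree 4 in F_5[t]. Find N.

150

By the necklace-counting formula, N_5(4) = (1/4) Σ_{d|4} μ(4/d)·5^d.
Divisors of 4: 1, 2, 4; μ(4/d) for each: 0, -1, 1.
Σ = − 5^2 + 5^4 = 600.
N = 600/4 = 150.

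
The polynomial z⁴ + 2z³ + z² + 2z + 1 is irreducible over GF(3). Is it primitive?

Write f(z) = z⁴ + 2z³ + z² + 2z + 1.
|GF(3^4)^×| = 3^4 − 1 = 80. Prime factorization: 80 = 2^4·5.
f is primitive ⇔ z has order 80 in GF(3)[z]/(f), i.e. z^(80/q) ≠ 1 for each prime q | 80.
z^(40) mod f = 1
z^(16) mod f = 2z.
Since z^(40) = 1, the order of z divides 40 < 80; not primitive.

No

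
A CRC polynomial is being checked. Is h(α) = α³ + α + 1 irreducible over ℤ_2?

Check for roots in ℤ_2: h(0) = 1; h(1) = 1.
No roots. A degree-3 polynomial over a field with no linear factor is irreducible.

Yes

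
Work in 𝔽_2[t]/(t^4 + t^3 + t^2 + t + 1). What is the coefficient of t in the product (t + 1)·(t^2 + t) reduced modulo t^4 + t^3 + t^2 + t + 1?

Multiply in 𝔽_2[t]: (t + 1)·(t^2 + t) = t^3 + t.
Reduced: t^3 + t.

1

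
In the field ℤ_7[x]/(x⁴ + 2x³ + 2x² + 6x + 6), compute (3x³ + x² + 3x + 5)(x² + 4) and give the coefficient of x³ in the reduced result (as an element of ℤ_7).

Multiply in ℤ_7[x]: (3x³ + x² + 3x + 5)·(x² + 4) = 3x⁵ + x⁴ + x³ + 2x² + 5x + 6.
Reduce using x⁴ ≡ 5x³ + 5x² + x + 1 (mod x⁴ + 2x³ + 2x² + 6x + 6).
Reduced: 5x³ + x² + 3x + 1.

5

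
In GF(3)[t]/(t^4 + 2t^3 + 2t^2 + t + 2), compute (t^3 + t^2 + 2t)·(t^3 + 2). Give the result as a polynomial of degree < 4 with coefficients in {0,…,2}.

2t^3 + t + 2

Multiply in GF(3)[t]: (t^3 + t^2 + 2t)·(t^3 + 2) = t^6 + t^5 + 2t^4 + 2t^3 + 2t^2 + t.
Reduce using t^4 ≡ t^3 + t^2 + 2t + 1 (mod t^4 + 2t^3 + 2t^2 + t + 2).
Reduced: 2t^3 + t + 2.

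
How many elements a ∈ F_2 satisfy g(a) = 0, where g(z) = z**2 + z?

Evaluate at each of the 2 elements of F_2:
g(0) = 0 → root; g(1) = 0 → root.
Roots: {0, 1}.

2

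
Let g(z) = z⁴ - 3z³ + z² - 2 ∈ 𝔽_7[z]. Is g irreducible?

No

Check for roots in 𝔽_7: g(0) = 5; g(1) = 4; g(2) = 1; g(3) = 0 → root; g(4) = 1; g(5) = 0 → root; g(6) = 3.
g(3) = 0, so (z − 3) divides g(z); g is reducible.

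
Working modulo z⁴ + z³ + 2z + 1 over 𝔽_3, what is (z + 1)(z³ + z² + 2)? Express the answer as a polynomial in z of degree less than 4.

Multiply in 𝔽_3[z]: (z + 1)·(z³ + z² + 2) = z⁴ + 2z³ + z² + 2z + 2.
Reduce using z⁴ ≡ 2z³ + z + 2 (mod z⁴ + z³ + 2z + 1).
Reduced: z³ + z² + 1.

z^3 + z^2 + 1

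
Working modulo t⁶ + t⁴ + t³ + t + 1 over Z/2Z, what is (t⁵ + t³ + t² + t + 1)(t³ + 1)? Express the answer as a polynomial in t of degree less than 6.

Multiply in Z/2Z[t]: (t⁵ + t³ + t² + t + 1)·(t³ + 1) = t⁸ + t⁶ + t⁴ + t² + t + 1.
Reduce using t⁶ ≡ t⁴ + t³ + t + 1 (mod t⁶ + t⁴ + t³ + t + 1).
Reduced: t⁵ + t⁴ + t³ + t + 1.

t^5 + t^4 + t^3 + t + 1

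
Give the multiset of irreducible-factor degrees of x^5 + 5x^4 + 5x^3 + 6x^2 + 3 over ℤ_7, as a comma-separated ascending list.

Write g(x) = x^5 + 5x^4 + 5x^3 + 6x^2 + 3.
Linear factors from roots: (x + 4), (x + 3), (x + 2).
Complete factorization: g(x) = (x + 2)·(x + 3)·(x + 4)·(x^2 + 3x + 1).
Factor degrees with multiplicity: 1 + 1 + 1 + 2 = 5.

1, 1, 1, 2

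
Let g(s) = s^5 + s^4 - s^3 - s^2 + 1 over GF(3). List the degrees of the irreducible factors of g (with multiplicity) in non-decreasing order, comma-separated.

5

Roots in GF(3): g(0) = 1; g(1) = 1; g(2) = 1.
Complete factorization: g(s) = (s^5 + s^4 - s^3 - s^2 + 1).
Factor degrees with multiplicity: 5 = 5.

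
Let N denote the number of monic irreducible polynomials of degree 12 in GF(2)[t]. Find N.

335

Gauss's count: N_{2}(12) = (1/12) Σ_{d|12} μ(12/d)·2^d.
Divisors of 12: 1, 2, 3, 4, 6, 12; μ(12/d) for each: 0, 1, 0, -1, -1, 1.
Σ = 2^2 − 2^4 − 2^6 + 2^12 = 4020.
N = 4020/12 = 335.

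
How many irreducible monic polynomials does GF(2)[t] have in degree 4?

The number of monic irreducibles of degree 4 over GF(2) is (1/4)·Σ_{d∣4} μ(4/d) 2^d.
Divisors of 4: 1, 2, 4; μ(4/d) for each: 0, -1, 1.
Σ = − 2^2 + 2^4 = 12.
N = 12/4 = 3.

3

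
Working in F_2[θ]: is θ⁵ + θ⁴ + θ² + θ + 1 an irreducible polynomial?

Yes

Write g(θ) = θ⁵ + θ⁴ + θ² + θ + 1.
Check for roots in F_2: g(0) = 1; g(1) = 1.
No roots, so no linear factors.
Monic irreducibles of degree 2 over GF(2): θ² + θ + 1.
None of them divide g (all give nonzero remainder).
No irreducible factor of degree ≤ 2 exists, so g is irreducible over GF(2).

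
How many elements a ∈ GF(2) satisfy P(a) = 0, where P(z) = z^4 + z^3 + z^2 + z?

Evaluate at each of the 2 elements of GF(2):
P(0) = 0 → root; P(1) = 0 → root.
Roots: {0, 1}.

2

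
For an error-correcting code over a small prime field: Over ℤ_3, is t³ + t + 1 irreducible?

Write h(t) = t³ + t + 1.
Check for roots in ℤ_3: h(0) = 1; h(1) = 0 → root; h(2) = 2.
h(1) = 0, so (t − 1) divides h(t); h is reducible.

No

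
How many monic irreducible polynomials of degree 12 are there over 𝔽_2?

335

Gauss's count: N_{2}(12) = (1/12) Σ_{d|12} μ(12/d)·2^d.
Divisors of 12: 1, 2, 3, 4, 6, 12; μ(12/d) for each: 0, 1, 0, -1, -1, 1.
Σ = 2^2 − 2^4 − 2^6 + 2^12 = 4020.
N = 4020/12 = 335.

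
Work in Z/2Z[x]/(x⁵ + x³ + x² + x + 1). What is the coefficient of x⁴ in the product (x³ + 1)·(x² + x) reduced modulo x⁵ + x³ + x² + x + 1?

1

Multiply in Z/2Z[x]: (x³ + 1)·(x² + x) = x⁵ + x⁴ + x² + x.
Reduce using x⁵ ≡ x³ + x² + x + 1 (mod x⁵ + x³ + x² + x + 1).
Reduced: x⁴ + x³ + 1.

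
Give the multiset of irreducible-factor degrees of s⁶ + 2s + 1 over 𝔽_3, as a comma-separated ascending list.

Write g(s) = s⁶ + 2s + 1.
Roots in 𝔽_3: g(0) = 1; g(1) = 1; g(2) = 0 → root.
Linear factors from roots: (s + 1).
Complete factorization: g(s) = (s + 1)·(s² + s + 2)·(s³ + s² + s + 2).
Factor degrees with multiplicity: 1 + 2 + 3 = 6.

1, 2, 3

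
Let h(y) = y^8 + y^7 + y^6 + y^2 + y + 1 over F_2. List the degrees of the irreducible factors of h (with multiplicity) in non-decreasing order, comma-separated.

1, 1, 2, 2, 2

Roots in F_2: h(0) = 1; h(1) = 0 → root.
Linear factors from roots: (y + 1).
Complete factorization: h(y) = (y + 1)^2·(y^2 + y + 1)^3.
Factor degrees with multiplicity: 1 + 1 + 2 + 2 + 2 = 8.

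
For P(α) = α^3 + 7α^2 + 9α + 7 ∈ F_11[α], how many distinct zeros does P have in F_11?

1

Evaluate at each of the 11 elements of F_11:
P(0) = 7; P(1) = 2; P(2) = 6; P(3) = 3; P(4) = 10; P(5) = 0 → root; P(6) = 1; P(7) = 8; P(8) = 5; P(9) = 9; P(10) = 4.
Roots: {5}.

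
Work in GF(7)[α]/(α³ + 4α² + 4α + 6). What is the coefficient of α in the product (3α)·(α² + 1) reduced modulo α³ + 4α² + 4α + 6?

5

Multiply in GF(7)[α]: (3α)·(α² + 1) = 3α³ + 3α.
Reduce using α³ ≡ 3α² + 3α + 1 (mod α³ + 4α² + 4α + 6).
Reduced: 2α² + 5α + 3.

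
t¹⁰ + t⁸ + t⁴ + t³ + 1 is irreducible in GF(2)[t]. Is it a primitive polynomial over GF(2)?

Write f(t) = t¹⁰ + t⁸ + t⁴ + t³ + 1.
|GF(2^10)^×| = 2^10 − 1 = 1023. Prime factorization: 1023 = 3·11·31.
f is primitive ⇔ t has order 1023 in GF(2)[t]/(f), i.e. t^(1023/q) ≠ 1 for each prime q | 1023.
t^(341) mod f = t⁹ + t⁸ + t⁶ + t⁵ + t⁴ + t³ + t² + t.
t^(93) mod f = t⁷ + t⁶ + t⁵ + t⁴ + t² + t + 1.
t^(33) mod f = t⁶ + t³ + t² + t + 1.
None equal 1, so t has full order 1023; f is primitive.

Yes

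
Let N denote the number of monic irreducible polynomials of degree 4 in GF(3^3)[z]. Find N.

132678

The number of monic irreducibles of degree 4 over GF(27) is (1/4)·Σ_{d∣4} μ(4/d) 27^d.
Divisors of 4: 1, 2, 4; μ(4/d) for each: 0, -1, 1.
Σ = − 27^2 + 27^4 = 530712.
N = 530712/4 = 132678.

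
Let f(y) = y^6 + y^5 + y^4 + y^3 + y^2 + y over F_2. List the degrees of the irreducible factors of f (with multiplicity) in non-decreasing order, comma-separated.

1, 1, 2, 2

Roots in F_2: f(0) = 0 → root; f(1) = 0 → root.
Linear factors from roots: (y), (y + 1).
Complete factorization: f(y) = (y)·(y + 1)·(y^2 + y + 1)^2.
Factor degrees with multiplicity: 1 + 1 + 2 + 2 = 6.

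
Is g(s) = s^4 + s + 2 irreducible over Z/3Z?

Yes

Check for roots in Z/3Z: g(0) = 2; g(1) = 1; g(2) = 2.
No roots, so no linear factors.
Monic irreducibles of degree 2 over GF(3): s^2 + 1, s^2 + s + 2, s^2 + 2s + 2.
None of them divide g (all give nonzero remainder).
No irreducible factor of degree ≤ 2 exists, so g is irreducible over GF(3).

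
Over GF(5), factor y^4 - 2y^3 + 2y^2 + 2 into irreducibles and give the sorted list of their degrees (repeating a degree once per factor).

Write g(y) = y^4 - 2y^3 + 2y^2 + 2.
Roots in GF(5): g(0) = 2; g(1) = 3; g(2) = 0 → root; g(3) = 2; g(4) = 2.
Linear factors from roots: (y - 2).
Complete factorization: g(y) = (y - 2)·(y^3 + 2y - 1).
Factor degrees with multiplicity: 1 + 3 = 4.

1, 3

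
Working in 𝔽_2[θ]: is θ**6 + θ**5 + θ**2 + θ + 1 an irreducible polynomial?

Yes

Write P(θ) = θ**6 + θ**5 + θ**2 + θ + 1.
Check for roots in 𝔽_2: P(0) = 1; P(1) = 1.
No roots, so no linear factors.
Monic irreducibles of degree 2 over GF(2): θ**2 + θ + 1.
None of them divide P (all give nonzero remainder).
Monic irreducibles of degree 3 over GF(2): θ**3 + θ + 1, θ**3 + θ**2 + 1.
None of them divide P (all give nonzero remainder).
No irreducible factor of degree ≤ 3 exists, so P is irreducible over GF(2).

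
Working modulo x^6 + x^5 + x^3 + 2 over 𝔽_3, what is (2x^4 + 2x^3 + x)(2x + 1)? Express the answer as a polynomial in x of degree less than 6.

x^5 + 2x^3 + 2x^2 + x

Multiply in 𝔽_3[x]: (2x^4 + 2x^3 + x)·(2x + 1) = x^5 + 2x^3 + 2x^2 + x.
Reduced: x^5 + 2x^3 + 2x^2 + x.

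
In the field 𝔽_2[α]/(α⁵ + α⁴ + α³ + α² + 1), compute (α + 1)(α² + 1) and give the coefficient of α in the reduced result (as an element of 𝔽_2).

1

Multiply in 𝔽_2[α]: (α + 1)·(α² + 1) = α³ + α² + α + 1.
Reduced: α³ + α² + α + 1.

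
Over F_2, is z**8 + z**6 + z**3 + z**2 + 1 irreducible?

Yes

Write P(z) = z**8 + z**6 + z**3 + z**2 + 1.
Check for roots in F_2: P(0) = 1; P(1) = 1.
No roots, so no linear factors.
Monic irreducibles of degree 2 over GF(2): z**2 + z + 1.
None of them divide P (all give nonzero remainder).
Monic irreducibles of degree 3 over GF(2): z**3 + z + 1, z**3 + z**2 + 1.
None of them divide P (all give nonzero remainder).
Monic irreducibles of degree 4 over GF(2): z**4 + z + 1, z**4 + z**3 + 1, z**4 + z**3 + z**2 + z + 1.
None of them divide P (all give nonzero remainder).
No irreducible factor of degree ≤ 4 exists, so P is irreducible over GF(2).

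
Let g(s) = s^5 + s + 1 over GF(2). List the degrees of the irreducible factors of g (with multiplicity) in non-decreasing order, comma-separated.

Roots in GF(2): g(0) = 1; g(1) = 1.
Complete factorization: g(s) = (s^2 + s + 1)·(s^3 + s^2 + 1).
Factor degrees with multiplicity: 2 + 3 = 5.

2, 3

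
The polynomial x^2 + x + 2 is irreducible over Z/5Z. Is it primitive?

Yes

Write f(x) = x^2 + x + 2.
|GF(5^2)^×| = 5^2 − 1 = 24. Prime factorization: 24 = 2^3·3.
f is primitive ⇔ x has order 24 in GF(5)[x]/(f), i.e. x^(24/q) ≠ 1 for each prime q | 24.
x^(12) mod f = 4.
x^(8) mod f = 3x + 1.
None equal 1, so x has full order 24; f is primitive.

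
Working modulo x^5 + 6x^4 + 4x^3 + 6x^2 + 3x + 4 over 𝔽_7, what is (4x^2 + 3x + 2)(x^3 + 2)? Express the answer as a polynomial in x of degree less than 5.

5x^2 + x + 2

Multiply in 𝔽_7[x]: (4x^2 + 3x + 2)·(x^3 + 2) = 4x^5 + 3x^4 + 2x^3 + x^2 + 6x + 4.
Reduce using x^5 ≡ x^4 + 3x^3 + x^2 + 4x + 3 (mod x^5 + 6x^4 + 4x^3 + 6x^2 + 3x + 4).
Reduced: 5x^2 + x + 2.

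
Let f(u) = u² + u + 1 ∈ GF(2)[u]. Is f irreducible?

Check for roots in GF(2): f(0) = 1; f(1) = 1.
No roots. A degree-2 polynomial over a field with no linear factor is irreducible.

Yes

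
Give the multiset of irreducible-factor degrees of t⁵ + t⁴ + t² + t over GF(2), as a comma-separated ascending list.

1, 1, 1, 2

Write h(t) = t⁵ + t⁴ + t² + t.
Roots in GF(2): h(0) = 0 → root; h(1) = 0 → root.
Linear factors from roots: (t), (t + 1).
Complete factorization: h(t) = (t)·(t + 1)^2·(t² + t + 1).
Factor degrees with multiplicity: 1 + 1 + 1 + 2 = 5.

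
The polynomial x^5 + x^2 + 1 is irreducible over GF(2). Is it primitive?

Yes

Write f(x) = x^5 + x^2 + 1.
|GF(2^5)^×| = 2^5 − 1 = 31. Prime factorization: 31 = 31.
f is primitive ⇔ x has order 31 in GF(2)[x]/(f), i.e. x^(31/q) ≠ 1 for each prime q | 31.
x^(1) mod f = x.
None equal 1, so x has full order 31; f is primitive.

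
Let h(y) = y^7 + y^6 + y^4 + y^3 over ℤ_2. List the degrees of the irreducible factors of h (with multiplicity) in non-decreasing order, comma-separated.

Roots in ℤ_2: h(0) = 0 → root; h(1) = 0 → root.
Linear factors from roots: (y), (y + 1).
Complete factorization: h(y) = (y + 1)^2·(y)^3·(y^2 + y + 1).
Factor degrees with multiplicity: 1 + 1 + 1 + 1 + 1 + 2 = 7.

1, 1, 1, 1, 1, 2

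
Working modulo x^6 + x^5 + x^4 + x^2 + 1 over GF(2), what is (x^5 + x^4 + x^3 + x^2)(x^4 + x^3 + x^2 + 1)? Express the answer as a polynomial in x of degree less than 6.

x^3 + x^2 + x + 1

Multiply in GF(2)[x]: (x^5 + x^4 + x^3 + x^2)·(x^4 + x^3 + x^2 + 1) = x^9 + x^7 + x^6 + x^5 + x^3 + x^2.
Reduce using x^6 ≡ x^5 + x^4 + x^2 + 1 (mod x^6 + x^5 + x^4 + x^2 + 1).
Reduced: x^3 + x^2 + x + 1.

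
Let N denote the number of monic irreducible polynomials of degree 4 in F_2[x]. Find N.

3

The number of monic irreducibles of degree 4 over GF(2) is (1/4)·Σ_{d∣4} μ(4/d) 2^d.
Divisors of 4: 1, 2, 4; μ(4/d) for each: 0, -1, 1.
Σ = − 2^2 + 2^4 = 12.
N = 12/4 = 3.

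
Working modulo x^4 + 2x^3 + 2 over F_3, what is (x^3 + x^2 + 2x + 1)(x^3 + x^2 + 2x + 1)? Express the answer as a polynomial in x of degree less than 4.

Multiply in F_3[x]: (x^3 + x^2 + 2x + 1)·(x^3 + x^2 + 2x + 1) = x^6 + 2x^5 + 2x^4 + x + 1.
Reduce using x^4 ≡ x^3 + 1 (mod x^4 + 2x^3 + 2).
Reduced: 2x^3 + x^2 + x.

2x^3 + x^2 + x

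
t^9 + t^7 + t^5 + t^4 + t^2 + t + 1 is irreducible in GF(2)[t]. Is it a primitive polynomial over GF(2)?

Yes

Write f(t) = t^9 + t^7 + t^5 + t^4 + t^2 + t + 1.
|GF(2^9)^×| = 2^9 − 1 = 511. Prime factorization: 511 = 7·73.
f is primitive ⇔ t has order 511 in GF(2)[t]/(f), i.e. t^(511/q) ≠ 1 for each prime q | 511.
t^(73) mod f = t^8 + t^6 + t^4 + t^2 + t.
t^(7) mod f = t^7.
None equal 1, so t has full order 511; f is primitive.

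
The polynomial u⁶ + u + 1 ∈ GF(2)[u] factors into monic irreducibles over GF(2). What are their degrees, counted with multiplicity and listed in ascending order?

Write h(u) = u⁶ + u + 1.
Roots in GF(2): h(0) = 1; h(1) = 1.
Complete factorization: h(u) = (u⁶ + u + 1).
Factor degrees with multiplicity: 6 = 6.

6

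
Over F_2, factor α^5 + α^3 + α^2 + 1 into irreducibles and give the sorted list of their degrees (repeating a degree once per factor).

1, 1, 1, 2

Write f(α) = α^5 + α^3 + α^2 + 1.
Roots in F_2: f(0) = 1; f(1) = 0 → root.
Linear factors from roots: (α + 1).
Complete factorization: f(α) = (α + 1)^3·(α^2 + α + 1).
Factor degrees with multiplicity: 1 + 1 + 1 + 2 = 5.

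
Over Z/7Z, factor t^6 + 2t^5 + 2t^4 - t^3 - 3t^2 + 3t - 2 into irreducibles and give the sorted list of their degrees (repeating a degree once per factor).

Write g(t) = t^6 + 2t^5 + 2t^4 - t^3 - 3t^2 + 3t - 2.
Linear factors from roots: (t - 3).
Complete factorization: g(t) = (t - 3)·(t^2 + 2t + 2)·(t^3 + 3t^2 + 2t - 2).
Factor degrees with multiplicity: 1 + 2 + 3 = 6.

1, 2, 3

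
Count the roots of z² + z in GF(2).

2

Write f(z) = z² + z.
Evaluate at each of the 2 elements of GF(2):
f(0) = 0 → root; f(1) = 0 → root.
Roots: {0, 1}.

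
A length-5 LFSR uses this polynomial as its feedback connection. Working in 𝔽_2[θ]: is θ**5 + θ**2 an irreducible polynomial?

No

Write f(θ) = θ**5 + θ**2.
Check for roots in 𝔽_2: f(0) = 0 → root; f(1) = 0 → root.
f(0) = 0, so (θ) divides f(θ); f is reducible.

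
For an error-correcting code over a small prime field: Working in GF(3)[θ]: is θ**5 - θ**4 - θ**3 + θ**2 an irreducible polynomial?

Write P(θ) = θ**5 - θ**4 - θ**3 + θ**2.
Check for roots in GF(3): P(0) = 0 → root; P(1) = 0 → root; P(2) = 0 → root.
P(0) = 0, so (θ) divides P(θ); P is reducible.

No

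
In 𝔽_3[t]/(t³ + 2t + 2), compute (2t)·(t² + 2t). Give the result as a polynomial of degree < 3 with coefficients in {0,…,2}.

t^2 + 2t + 2

Multiply in 𝔽_3[t]: (2t)·(t² + 2t) = 2t³ + t².
Reduce using t³ ≡ t + 1 (mod t³ + 2t + 2).
Reduced: t² + 2t + 2.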